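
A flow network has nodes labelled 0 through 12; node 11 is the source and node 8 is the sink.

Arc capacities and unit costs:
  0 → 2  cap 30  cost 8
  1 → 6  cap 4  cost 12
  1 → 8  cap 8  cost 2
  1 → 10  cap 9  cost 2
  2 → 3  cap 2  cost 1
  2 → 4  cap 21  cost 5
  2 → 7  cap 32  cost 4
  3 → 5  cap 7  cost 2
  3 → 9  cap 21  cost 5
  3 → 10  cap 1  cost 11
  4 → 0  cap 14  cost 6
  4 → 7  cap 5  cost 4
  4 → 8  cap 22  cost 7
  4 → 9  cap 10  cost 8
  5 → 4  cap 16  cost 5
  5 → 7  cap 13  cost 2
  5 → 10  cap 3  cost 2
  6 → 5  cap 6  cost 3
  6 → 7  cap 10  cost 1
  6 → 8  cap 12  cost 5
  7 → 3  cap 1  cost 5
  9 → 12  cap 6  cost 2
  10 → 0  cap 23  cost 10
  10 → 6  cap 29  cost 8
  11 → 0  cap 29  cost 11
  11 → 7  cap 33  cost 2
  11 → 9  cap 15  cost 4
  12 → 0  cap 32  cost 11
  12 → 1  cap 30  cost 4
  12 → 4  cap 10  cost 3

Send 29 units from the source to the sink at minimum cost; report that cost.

shortest-cost path #1: 11→9→12→1→8 push 6 @ unit cost 12 (adds 72)
shortest-cost path #2: 11→7→3→5→4→8 push 1 @ unit cost 21 (adds 21)
shortest-cost path #3: 11→0→2→4→8 push 21 @ unit cost 31 (adds 651)
shortest-cost path #4: 11→0→2→3→5→10→6→8 push 1 @ unit cost 37 (adds 37)
total cost = 781

Minimum cost for 29 units: 781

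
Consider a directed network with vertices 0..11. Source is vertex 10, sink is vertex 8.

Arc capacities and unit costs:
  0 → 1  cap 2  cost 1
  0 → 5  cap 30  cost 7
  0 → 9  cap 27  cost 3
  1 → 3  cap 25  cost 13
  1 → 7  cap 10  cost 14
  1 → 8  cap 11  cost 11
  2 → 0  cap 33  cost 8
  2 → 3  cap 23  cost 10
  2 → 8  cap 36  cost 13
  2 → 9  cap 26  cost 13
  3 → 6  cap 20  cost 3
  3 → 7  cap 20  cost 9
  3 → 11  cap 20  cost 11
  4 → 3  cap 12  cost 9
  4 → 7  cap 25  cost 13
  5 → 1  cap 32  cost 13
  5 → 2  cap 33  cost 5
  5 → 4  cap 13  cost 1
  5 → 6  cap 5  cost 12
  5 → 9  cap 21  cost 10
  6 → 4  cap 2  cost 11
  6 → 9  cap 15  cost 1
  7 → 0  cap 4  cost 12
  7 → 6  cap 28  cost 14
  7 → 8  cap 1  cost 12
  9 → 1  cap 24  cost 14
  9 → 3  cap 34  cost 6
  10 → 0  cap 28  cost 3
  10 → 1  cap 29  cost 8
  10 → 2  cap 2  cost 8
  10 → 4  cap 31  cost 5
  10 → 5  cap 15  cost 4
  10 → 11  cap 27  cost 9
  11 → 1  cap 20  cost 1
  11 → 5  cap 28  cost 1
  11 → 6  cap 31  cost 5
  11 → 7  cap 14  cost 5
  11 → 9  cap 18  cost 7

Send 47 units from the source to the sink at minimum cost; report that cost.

shortest-cost path #1: 10→0→1→8 push 2 @ unit cost 15 (adds 30)
shortest-cost path #2: 10→1→8 push 9 @ unit cost 19 (adds 171)
shortest-cost path #3: 10→2→8 push 2 @ unit cost 21 (adds 42)
shortest-cost path #4: 10→5→2→8 push 15 @ unit cost 22 (adds 330)
shortest-cost path #5: 10→11→7→8 push 1 @ unit cost 26 (adds 26)
shortest-cost path #6: 10→11→5→2→8 push 18 @ unit cost 28 (adds 504)
total cost = 1103

Minimum cost for 47 units: 1103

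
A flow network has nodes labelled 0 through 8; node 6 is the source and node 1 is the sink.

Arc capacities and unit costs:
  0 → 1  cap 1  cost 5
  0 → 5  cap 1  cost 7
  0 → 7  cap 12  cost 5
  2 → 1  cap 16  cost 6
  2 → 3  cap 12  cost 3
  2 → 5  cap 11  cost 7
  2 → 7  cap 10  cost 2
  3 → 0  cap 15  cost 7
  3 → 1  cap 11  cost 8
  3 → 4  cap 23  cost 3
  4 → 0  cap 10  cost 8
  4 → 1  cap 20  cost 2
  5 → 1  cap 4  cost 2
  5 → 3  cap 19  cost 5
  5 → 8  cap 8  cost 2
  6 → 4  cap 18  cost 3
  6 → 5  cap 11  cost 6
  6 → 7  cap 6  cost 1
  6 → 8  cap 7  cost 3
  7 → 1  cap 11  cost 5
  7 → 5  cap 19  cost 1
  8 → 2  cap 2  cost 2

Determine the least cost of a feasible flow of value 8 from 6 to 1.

shortest-cost path #1: 6→7→5→1 push 4 @ unit cost 4 (adds 16)
shortest-cost path #2: 6→4→1 push 4 @ unit cost 5 (adds 20)
total cost = 36

Minimum cost for 8 units: 36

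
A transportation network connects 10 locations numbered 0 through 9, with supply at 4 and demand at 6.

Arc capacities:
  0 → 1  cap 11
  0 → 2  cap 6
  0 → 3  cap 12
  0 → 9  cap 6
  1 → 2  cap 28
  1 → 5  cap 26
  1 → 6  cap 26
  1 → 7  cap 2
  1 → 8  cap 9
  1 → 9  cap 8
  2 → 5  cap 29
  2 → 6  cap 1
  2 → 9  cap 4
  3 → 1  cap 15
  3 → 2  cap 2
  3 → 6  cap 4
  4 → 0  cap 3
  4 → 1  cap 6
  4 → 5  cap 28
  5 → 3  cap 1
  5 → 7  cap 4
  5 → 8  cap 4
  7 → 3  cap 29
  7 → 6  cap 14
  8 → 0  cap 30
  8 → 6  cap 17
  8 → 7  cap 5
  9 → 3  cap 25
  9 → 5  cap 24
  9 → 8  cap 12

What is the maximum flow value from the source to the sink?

augment #1: 4→1→6 bottleneck 6, total now 6
augment #2: 4→0→1→6 bottleneck 3, total now 9
augment #3: 4→5→3→6 bottleneck 1, total now 10
augment #4: 4→5→7→6 bottleneck 4, total now 14
augment #5: 4→5→8→6 bottleneck 4, total now 18

Maximum flow value: 18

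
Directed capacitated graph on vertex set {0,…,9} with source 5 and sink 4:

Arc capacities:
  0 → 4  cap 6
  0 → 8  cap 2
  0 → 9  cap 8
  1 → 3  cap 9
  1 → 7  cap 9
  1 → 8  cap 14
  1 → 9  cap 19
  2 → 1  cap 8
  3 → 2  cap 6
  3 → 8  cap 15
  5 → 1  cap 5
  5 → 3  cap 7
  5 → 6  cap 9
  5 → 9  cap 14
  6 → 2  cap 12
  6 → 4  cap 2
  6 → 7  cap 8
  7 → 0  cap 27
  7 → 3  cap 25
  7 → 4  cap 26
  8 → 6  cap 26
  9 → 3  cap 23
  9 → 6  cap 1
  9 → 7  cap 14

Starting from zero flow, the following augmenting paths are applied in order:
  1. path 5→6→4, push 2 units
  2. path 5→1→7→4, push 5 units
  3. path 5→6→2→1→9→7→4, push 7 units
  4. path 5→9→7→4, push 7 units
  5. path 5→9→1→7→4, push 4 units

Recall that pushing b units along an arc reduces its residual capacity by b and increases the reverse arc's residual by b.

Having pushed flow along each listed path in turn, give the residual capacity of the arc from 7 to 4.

Residual capacity of (7,4): 3

after path 1 (5→6→4, push 2): res(7,4)=26
after path 2 (5→1→7→4, push 5): res(7,4)=21
after path 3 (5→6→2→1→9→7→4, push 7): res(7,4)=14
after path 4 (5→9→7→4, push 7): res(7,4)=7
after path 5 (5→9→1→7→4, push 4): res(7,4)=3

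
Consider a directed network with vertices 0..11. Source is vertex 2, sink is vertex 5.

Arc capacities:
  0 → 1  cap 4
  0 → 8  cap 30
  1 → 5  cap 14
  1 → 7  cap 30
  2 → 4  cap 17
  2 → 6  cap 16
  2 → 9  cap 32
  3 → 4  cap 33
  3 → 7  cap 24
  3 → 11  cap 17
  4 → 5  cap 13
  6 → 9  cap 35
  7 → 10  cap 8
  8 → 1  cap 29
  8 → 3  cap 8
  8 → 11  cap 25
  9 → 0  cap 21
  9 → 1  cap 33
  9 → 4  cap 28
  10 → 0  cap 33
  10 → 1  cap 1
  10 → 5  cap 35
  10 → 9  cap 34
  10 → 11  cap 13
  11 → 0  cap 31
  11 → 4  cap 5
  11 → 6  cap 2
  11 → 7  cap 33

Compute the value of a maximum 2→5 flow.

augment #1: 2→4→5 bottleneck 13, total now 13
augment #2: 2→9→1→5 bottleneck 14, total now 27
augment #3: 2→9→1→7→10→5 bottleneck 8, total now 35

Maximum flow value: 35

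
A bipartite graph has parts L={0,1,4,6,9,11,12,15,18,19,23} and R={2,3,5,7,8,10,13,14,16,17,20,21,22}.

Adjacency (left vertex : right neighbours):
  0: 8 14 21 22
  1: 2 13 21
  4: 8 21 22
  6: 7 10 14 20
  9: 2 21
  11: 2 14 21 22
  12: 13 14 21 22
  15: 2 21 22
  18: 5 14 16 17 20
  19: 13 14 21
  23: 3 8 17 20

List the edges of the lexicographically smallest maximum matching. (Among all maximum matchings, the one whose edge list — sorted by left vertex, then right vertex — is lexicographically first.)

|M| = 9 (so the lex-smallest maximum matching has 9 edges)
process left vertices in ascending order; for each, take the smallest-labelled available neighbour that still permits 9 edges overall, or leave it unmatched if none does
lex-smallest matching: {0-8, 1-2, 4-21, 6-7, 11-14, 12-13, 15-22, 18-5, 23-3}

Lex-smallest maximum matching: {(0,8), (1,2), (4,21), (6,7), (11,14), (12,13), (15,22), (18,5), (23,3)}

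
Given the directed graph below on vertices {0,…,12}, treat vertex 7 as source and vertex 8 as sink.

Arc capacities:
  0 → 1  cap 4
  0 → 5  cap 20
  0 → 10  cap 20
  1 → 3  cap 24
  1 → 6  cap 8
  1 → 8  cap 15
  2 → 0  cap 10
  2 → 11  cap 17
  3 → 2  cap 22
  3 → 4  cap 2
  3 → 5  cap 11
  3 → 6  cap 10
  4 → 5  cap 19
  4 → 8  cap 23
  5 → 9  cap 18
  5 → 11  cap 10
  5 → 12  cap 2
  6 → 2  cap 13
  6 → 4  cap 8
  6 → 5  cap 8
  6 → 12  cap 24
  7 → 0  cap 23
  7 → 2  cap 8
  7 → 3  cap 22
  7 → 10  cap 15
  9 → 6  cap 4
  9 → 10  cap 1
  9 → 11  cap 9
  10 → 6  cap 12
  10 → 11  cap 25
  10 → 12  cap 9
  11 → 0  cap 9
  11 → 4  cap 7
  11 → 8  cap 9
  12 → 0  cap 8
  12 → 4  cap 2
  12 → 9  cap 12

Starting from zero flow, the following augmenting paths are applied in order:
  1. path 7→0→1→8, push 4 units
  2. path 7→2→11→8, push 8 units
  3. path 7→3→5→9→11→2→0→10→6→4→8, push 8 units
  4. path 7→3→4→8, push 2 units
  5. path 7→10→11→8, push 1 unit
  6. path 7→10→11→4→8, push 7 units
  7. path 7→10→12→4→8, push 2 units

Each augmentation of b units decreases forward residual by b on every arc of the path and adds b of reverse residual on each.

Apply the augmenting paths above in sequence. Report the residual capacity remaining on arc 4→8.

Residual capacity of (4,8): 4

after path 1 (7→0→1→8, push 4): res(4,8)=23
after path 2 (7→2→11→8, push 8): res(4,8)=23
after path 3 (7→3→5→9→11→2→0→10→6→4→8, push 8): res(4,8)=15
after path 4 (7→3→4→8, push 2): res(4,8)=13
after path 5 (7→10→11→8, push 1): res(4,8)=13
after path 6 (7→10→11→4→8, push 7): res(4,8)=6
after path 7 (7→10→12→4→8, push 2): res(4,8)=4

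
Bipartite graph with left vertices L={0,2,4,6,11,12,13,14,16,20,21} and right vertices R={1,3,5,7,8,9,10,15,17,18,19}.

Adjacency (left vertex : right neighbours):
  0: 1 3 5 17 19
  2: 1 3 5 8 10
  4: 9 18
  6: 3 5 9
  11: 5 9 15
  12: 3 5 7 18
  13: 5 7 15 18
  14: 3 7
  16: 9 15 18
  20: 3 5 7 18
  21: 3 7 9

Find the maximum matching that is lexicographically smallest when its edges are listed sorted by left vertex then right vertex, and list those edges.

Lex-smallest maximum matching: {(0,1), (2,8), (4,9), (6,3), (11,5), (12,7), (13,15), (16,18)}

|M| = 8 (so the lex-smallest maximum matching has 8 edges)
process left vertices in ascending order; for each, take the smallest-labelled available neighbour that still permits 8 edges overall, or leave it unmatched if none does
lex-smallest matching: {0-1, 2-8, 4-9, 6-3, 11-5, 12-7, 13-15, 16-18}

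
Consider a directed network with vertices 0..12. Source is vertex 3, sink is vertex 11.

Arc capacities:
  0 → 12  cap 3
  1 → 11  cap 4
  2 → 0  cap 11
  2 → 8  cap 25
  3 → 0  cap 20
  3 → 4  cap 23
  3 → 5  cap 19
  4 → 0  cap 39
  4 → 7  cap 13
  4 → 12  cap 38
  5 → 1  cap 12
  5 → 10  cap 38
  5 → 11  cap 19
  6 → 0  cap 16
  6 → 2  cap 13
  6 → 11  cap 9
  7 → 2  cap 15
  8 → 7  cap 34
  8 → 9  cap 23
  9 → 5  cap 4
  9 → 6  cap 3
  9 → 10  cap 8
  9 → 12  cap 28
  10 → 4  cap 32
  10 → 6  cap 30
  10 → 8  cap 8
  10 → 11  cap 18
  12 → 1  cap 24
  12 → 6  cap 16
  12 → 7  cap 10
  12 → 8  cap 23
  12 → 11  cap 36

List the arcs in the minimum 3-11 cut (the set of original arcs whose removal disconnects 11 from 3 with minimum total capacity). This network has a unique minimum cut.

Min-cut arcs: {(0,12), (3,4), (3,5)} (total capacity 45)

augment #1: 3→5→11 push 19
augment #2: 3→0→12→11 push 3
augment #3: 3→4→12→11 push 23
max flow = 45; residual-reachable set from 3 gives S-side
cut edges (S→T): {(0,12), (3,4), (3,5)} total cap 45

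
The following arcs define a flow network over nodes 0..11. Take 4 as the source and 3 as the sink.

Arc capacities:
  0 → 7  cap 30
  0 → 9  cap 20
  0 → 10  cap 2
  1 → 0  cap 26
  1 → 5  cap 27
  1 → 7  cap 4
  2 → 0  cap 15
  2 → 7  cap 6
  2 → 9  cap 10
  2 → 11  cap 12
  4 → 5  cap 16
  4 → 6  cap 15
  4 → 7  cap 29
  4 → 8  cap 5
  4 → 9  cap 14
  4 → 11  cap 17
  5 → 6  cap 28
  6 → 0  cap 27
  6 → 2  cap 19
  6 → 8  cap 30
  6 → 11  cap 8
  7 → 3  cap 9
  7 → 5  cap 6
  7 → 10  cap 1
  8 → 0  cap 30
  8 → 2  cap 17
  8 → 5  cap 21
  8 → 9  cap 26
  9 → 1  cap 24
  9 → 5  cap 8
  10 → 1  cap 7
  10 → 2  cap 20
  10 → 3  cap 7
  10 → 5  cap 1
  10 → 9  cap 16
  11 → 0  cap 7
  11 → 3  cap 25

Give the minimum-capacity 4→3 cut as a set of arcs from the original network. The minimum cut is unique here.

Min-cut arcs: {(0,10), (7,3), (7,10), (11,3)} (total capacity 37)

augment #1: 4→7→3 push 9
augment #2: 4→11→3 push 17
augment #3: 4→6→11→3 push 8
augment #4: 4→7→10→3 push 1
augment #5: 4→6→0→10→3 push 2
max flow = 37; residual-reachable set from 4 gives S-side
cut edges (S→T): {(0,10), (7,3), (7,10), (11,3)} total cap 37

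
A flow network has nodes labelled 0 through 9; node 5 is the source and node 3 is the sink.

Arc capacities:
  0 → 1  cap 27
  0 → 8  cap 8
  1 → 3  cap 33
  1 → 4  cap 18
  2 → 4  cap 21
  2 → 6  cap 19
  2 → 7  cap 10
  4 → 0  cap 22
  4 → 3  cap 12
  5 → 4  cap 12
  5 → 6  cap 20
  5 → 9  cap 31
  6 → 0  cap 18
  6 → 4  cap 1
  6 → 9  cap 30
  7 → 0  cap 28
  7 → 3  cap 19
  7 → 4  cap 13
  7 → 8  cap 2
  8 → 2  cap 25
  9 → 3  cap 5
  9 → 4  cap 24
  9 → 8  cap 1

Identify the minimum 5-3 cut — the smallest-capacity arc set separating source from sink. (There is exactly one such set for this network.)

augment #1: 5→4→3 push 12
augment #2: 5→9→3 push 5
augment #3: 5→6→0→1→3 push 18
augment #4: 5→6→4→0→1→3 push 1
augment #5: 5→9→4→0→1→3 push 8
augment #6: 5→9→8→2→7→3 push 1
augment #7: 5→9→4→0→8→2→7→3 push 8
max flow = 53; residual-reachable set from 5 gives S-side
cut edges (S→T): {(0,1), (0,8), (4,3), (9,3), (9,8)} total cap 53

Min-cut arcs: {(0,1), (0,8), (4,3), (9,3), (9,8)} (total capacity 53)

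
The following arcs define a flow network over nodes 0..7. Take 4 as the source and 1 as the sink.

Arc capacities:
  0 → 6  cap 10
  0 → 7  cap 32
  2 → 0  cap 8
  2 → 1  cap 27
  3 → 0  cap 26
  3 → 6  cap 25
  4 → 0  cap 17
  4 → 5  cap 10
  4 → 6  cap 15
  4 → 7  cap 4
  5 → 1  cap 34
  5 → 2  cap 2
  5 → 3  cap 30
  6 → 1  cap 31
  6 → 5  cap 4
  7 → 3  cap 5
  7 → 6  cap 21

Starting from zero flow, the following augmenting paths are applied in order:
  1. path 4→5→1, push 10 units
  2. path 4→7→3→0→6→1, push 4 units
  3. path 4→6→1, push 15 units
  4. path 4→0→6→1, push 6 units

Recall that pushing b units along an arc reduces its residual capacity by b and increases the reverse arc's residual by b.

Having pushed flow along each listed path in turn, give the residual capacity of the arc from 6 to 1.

after path 1 (4→5→1, push 10): res(6,1)=31
after path 2 (4→7→3→0→6→1, push 4): res(6,1)=27
after path 3 (4→6→1, push 15): res(6,1)=12
after path 4 (4→0→6→1, push 6): res(6,1)=6

Residual capacity of (6,1): 6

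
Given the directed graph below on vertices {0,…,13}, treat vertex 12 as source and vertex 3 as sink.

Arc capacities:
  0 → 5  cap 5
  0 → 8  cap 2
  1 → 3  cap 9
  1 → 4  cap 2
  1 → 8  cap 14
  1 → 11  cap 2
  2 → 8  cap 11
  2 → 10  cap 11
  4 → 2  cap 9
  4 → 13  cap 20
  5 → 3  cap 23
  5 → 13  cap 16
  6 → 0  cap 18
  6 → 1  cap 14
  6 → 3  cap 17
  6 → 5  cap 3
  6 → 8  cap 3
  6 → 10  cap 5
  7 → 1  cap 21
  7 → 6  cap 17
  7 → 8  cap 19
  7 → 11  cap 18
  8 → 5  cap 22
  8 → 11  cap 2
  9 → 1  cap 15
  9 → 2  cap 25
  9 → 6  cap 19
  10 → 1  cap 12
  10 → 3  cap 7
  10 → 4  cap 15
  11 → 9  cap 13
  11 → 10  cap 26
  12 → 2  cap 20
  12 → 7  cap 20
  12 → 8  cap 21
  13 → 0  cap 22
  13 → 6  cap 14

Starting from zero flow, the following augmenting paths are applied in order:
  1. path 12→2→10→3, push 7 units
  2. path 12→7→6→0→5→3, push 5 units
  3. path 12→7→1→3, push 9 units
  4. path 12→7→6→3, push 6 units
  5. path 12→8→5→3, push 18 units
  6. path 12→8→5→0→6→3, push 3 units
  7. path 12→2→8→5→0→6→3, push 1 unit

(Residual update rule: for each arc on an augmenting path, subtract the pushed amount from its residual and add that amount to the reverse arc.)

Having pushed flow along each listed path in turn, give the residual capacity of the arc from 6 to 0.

after path 1 (12→2→10→3, push 7): res(6,0)=18
after path 2 (12→7→6→0→5→3, push 5): res(6,0)=13
after path 3 (12→7→1→3, push 9): res(6,0)=13
after path 4 (12→7→6→3, push 6): res(6,0)=13
after path 5 (12→8→5→3, push 18): res(6,0)=13
after path 6 (12→8→5→0→6→3, push 3): res(6,0)=16
after path 7 (12→2→8→5→0→6→3, push 1): res(6,0)=17

Residual capacity of (6,0): 17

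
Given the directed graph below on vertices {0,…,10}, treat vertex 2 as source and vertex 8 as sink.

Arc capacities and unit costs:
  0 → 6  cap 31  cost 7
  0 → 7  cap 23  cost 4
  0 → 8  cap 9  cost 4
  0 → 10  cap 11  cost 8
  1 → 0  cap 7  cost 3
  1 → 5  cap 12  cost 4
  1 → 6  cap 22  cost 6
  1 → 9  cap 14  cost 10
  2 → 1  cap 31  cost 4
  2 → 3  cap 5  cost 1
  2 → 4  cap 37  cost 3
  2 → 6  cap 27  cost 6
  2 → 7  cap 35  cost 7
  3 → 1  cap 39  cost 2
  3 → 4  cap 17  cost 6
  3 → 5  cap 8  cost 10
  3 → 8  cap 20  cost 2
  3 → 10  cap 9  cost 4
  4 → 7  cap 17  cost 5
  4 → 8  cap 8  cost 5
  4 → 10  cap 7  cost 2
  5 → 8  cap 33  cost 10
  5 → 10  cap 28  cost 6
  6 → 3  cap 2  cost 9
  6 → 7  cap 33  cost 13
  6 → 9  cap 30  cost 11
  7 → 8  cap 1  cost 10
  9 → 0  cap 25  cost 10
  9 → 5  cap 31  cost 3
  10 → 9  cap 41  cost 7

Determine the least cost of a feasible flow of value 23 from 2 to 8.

shortest-cost path #1: 2→3→8 push 5 @ unit cost 3 (adds 15)
shortest-cost path #2: 2→4→8 push 8 @ unit cost 8 (adds 64)
shortest-cost path #3: 2→1→0→8 push 7 @ unit cost 11 (adds 77)
shortest-cost path #4: 2→7→8 push 1 @ unit cost 17 (adds 17)
shortest-cost path #5: 2→6→3→8 push 2 @ unit cost 17 (adds 34)
total cost = 207

Minimum cost for 23 units: 207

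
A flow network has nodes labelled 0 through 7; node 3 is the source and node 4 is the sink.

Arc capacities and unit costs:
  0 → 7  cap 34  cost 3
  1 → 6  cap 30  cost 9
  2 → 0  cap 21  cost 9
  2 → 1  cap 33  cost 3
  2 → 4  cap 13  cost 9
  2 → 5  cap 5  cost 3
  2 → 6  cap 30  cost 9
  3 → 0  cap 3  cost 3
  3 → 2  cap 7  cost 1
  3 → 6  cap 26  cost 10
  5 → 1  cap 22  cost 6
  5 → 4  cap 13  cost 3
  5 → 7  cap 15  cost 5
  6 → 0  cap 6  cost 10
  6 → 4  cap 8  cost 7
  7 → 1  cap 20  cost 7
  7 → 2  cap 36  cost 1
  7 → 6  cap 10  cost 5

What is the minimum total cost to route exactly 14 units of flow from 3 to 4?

Minimum cost for 14 units: 171

shortest-cost path #1: 3→2→5→4 push 5 @ unit cost 7 (adds 35)
shortest-cost path #2: 3→2→4 push 2 @ unit cost 10 (adds 20)
shortest-cost path #3: 3→0→7→2→4 push 3 @ unit cost 16 (adds 48)
shortest-cost path #4: 3→6→4 push 4 @ unit cost 17 (adds 68)
total cost = 171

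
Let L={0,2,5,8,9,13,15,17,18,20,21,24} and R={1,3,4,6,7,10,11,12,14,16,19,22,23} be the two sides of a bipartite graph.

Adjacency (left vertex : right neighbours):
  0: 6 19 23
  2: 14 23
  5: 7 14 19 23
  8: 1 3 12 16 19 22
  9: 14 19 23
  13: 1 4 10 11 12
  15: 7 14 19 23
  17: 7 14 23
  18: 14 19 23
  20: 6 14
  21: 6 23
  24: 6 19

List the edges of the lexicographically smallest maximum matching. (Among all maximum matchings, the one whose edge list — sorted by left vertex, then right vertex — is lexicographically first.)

Lex-smallest maximum matching: {(0,6), (2,14), (5,7), (8,1), (9,19), (13,4), (15,23)}

|M| = 7 (so the lex-smallest maximum matching has 7 edges)
process left vertices in ascending order; for each, take the smallest-labelled available neighbour that still permits 7 edges overall, or leave it unmatched if none does
lex-smallest matching: {0-6, 2-14, 5-7, 8-1, 9-19, 13-4, 15-23}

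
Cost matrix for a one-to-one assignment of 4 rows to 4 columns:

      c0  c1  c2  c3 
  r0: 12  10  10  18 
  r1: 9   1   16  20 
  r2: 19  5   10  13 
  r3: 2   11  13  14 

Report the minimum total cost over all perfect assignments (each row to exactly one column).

optimal assignment: row0→col2 (cost 10), row1→col1 (cost 1), row2→col3 (cost 13), row3→col0 (cost 2)
total = 10 + 1 + 13 + 2 = 26

Minimum assignment cost: 26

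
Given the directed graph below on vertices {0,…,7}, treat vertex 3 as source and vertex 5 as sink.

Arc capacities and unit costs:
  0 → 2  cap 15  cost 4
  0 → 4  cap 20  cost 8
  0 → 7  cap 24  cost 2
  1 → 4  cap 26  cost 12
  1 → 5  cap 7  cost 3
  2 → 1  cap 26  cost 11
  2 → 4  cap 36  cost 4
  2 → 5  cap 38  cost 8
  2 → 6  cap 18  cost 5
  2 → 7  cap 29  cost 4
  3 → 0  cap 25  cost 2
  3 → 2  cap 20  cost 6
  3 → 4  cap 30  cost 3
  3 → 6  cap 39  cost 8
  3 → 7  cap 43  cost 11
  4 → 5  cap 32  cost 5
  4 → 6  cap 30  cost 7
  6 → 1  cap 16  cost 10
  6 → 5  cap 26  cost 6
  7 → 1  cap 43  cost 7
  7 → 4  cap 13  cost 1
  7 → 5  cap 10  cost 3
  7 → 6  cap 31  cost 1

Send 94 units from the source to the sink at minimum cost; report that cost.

Minimum cost for 94 units: 1037

shortest-cost path #1: 3→0→7→5 push 10 @ unit cost 7 (adds 70)
shortest-cost path #2: 3→4→5 push 30 @ unit cost 8 (adds 240)
shortest-cost path #3: 3→0→7→4→5 push 2 @ unit cost 10 (adds 20)
shortest-cost path #4: 3→0→7→6→5 push 12 @ unit cost 11 (adds 132)
shortest-cost path #5: 3→6→5 push 14 @ unit cost 14 (adds 196)
shortest-cost path #6: 3→2→5 push 20 @ unit cost 14 (adds 280)
shortest-cost path #7: 3→0→2→5 push 1 @ unit cost 14 (adds 14)
shortest-cost path #8: 3→6→7→1→5 push 5 @ unit cost 17 (adds 85)
total cost = 1037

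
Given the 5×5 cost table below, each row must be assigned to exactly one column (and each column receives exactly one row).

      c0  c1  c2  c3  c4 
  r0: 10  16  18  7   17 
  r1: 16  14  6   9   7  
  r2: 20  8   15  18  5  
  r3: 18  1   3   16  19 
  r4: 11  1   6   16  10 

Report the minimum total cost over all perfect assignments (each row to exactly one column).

optimal assignment: row0→col0 (cost 10), row1→col3 (cost 9), row2→col4 (cost 5), row3→col2 (cost 3), row4→col1 (cost 1)
total = 10 + 9 + 5 + 3 + 1 = 28

Minimum assignment cost: 28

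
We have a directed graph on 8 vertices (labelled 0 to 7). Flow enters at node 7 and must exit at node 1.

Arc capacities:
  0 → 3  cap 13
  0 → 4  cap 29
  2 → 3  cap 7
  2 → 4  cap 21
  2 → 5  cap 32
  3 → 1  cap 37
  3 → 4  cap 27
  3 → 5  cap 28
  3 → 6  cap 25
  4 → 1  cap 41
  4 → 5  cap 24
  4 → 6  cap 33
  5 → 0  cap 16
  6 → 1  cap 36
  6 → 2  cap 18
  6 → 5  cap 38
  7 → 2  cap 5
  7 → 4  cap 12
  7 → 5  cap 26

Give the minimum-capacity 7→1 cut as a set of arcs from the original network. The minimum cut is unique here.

augment #1: 7→4→1 push 12
augment #2: 7→2→3→1 push 5
augment #3: 7→5→0→3→1 push 13
augment #4: 7→5→0→4→1 push 3
max flow = 33; residual-reachable set from 7 gives S-side
cut edges (S→T): {(5,0), (7,2), (7,4)} total cap 33

Min-cut arcs: {(5,0), (7,2), (7,4)} (total capacity 33)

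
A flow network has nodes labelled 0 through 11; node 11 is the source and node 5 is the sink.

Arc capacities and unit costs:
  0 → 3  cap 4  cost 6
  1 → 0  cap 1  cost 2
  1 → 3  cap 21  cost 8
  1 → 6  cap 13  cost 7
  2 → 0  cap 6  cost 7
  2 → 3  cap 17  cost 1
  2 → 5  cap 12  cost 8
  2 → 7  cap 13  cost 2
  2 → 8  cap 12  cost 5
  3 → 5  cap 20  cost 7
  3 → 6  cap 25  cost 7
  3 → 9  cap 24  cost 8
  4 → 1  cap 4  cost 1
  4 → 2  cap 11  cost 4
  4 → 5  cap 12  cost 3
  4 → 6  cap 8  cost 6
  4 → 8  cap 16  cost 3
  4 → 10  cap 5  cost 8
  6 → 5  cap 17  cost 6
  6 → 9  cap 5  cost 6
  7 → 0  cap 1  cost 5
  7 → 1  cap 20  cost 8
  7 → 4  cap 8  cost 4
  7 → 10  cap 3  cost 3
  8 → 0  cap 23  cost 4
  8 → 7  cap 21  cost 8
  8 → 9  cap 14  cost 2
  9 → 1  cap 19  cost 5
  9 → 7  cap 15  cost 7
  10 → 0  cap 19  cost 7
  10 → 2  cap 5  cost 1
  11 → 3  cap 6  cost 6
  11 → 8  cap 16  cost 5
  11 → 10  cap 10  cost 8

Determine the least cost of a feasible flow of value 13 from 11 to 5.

shortest-cost path #1: 11→3→5 push 6 @ unit cost 13 (adds 78)
shortest-cost path #2: 11→10→2→5 push 5 @ unit cost 17 (adds 85)
shortest-cost path #3: 11→8→7→4→5 push 2 @ unit cost 20 (adds 40)
total cost = 203

Minimum cost for 13 units: 203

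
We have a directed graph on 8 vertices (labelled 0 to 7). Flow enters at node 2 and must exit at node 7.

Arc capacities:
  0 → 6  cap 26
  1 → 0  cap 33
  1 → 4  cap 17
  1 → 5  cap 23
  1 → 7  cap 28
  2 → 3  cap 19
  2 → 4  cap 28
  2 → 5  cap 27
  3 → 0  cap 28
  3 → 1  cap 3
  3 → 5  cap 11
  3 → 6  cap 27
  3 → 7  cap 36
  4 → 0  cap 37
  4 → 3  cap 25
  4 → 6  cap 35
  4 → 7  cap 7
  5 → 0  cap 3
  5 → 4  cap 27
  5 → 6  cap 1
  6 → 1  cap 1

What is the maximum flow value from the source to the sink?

augment #1: 2→3→7 bottleneck 19, total now 19
augment #2: 2→4→7 bottleneck 7, total now 26
augment #3: 2→4→3→7 bottleneck 17, total now 43
augment #4: 2→4→3→1→7 bottleneck 3, total now 46
augment #5: 2→4→6→1→7 bottleneck 1, total now 47

Maximum flow value: 47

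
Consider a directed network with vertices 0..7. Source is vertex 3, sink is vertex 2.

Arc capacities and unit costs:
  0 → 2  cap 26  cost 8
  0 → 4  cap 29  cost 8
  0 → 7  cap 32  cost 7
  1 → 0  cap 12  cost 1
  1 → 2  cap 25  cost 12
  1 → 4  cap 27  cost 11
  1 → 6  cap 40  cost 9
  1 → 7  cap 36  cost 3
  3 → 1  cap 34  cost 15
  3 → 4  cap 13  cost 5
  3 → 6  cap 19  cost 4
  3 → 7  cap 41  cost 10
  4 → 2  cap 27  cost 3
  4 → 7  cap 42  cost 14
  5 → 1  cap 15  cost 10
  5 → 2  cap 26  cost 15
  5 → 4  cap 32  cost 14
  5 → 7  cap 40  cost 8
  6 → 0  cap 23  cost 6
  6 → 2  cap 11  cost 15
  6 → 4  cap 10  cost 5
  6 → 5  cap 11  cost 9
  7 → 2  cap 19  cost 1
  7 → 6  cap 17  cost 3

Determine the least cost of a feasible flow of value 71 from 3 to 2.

shortest-cost path #1: 3→4→2 push 13 @ unit cost 8 (adds 104)
shortest-cost path #2: 3→7→2 push 19 @ unit cost 11 (adds 209)
shortest-cost path #3: 3→6→4→2 push 10 @ unit cost 12 (adds 120)
shortest-cost path #4: 3→6→0→2 push 9 @ unit cost 18 (adds 162)
shortest-cost path #5: 3→1→0→2 push 12 @ unit cost 24 (adds 288)
shortest-cost path #6: 3→1→2 push 8 @ unit cost 27 (adds 216)
total cost = 1099

Minimum cost for 71 units: 1099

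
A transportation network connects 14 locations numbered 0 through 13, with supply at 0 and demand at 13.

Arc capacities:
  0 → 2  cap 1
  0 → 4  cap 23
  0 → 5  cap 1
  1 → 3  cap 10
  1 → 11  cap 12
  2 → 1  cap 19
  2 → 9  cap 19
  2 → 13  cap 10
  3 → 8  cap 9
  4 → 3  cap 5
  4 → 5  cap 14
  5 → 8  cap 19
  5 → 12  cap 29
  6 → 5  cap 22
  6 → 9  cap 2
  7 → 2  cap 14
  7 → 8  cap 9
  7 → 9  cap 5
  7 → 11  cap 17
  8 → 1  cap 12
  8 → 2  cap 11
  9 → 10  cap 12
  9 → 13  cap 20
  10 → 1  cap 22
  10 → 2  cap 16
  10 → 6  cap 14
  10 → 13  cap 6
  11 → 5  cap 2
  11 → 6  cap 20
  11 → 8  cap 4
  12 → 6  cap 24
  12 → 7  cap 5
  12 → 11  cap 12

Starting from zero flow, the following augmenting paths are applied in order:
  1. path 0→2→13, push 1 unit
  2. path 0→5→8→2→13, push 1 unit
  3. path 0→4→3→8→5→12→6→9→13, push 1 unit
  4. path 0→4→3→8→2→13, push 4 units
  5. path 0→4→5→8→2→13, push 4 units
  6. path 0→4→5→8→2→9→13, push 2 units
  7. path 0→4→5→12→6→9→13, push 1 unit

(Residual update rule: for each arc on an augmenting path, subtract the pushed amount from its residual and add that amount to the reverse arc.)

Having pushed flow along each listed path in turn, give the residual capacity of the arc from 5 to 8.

Residual capacity of (5,8): 13

after path 1 (0→2→13, push 1): res(5,8)=19
after path 2 (0→5→8→2→13, push 1): res(5,8)=18
after path 3 (0→4→3→8→5→12→6→9→13, push 1): res(5,8)=19
after path 4 (0→4→3→8→2→13, push 4): res(5,8)=19
after path 5 (0→4→5→8→2→13, push 4): res(5,8)=15
after path 6 (0→4→5→8→2→9→13, push 2): res(5,8)=13
after path 7 (0→4→5→12→6→9→13, push 1): res(5,8)=13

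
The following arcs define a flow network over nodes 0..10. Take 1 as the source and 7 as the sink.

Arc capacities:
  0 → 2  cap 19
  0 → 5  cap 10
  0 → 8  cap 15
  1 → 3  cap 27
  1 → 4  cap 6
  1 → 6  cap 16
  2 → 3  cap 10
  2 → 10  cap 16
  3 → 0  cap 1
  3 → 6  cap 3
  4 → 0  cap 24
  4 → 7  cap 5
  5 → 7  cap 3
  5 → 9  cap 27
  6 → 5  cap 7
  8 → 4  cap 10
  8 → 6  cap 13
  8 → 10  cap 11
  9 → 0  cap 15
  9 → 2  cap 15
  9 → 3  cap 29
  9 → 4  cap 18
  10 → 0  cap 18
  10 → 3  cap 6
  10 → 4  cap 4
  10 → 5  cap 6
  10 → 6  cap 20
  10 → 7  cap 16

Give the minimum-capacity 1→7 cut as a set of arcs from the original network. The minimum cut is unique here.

augment #1: 1→4→7 push 5
augment #2: 1→6→5→7 push 3
augment #3: 1→3→0→2→10→7 push 1
augment #4: 1→4→0→2→10→7 push 1
augment #5: 1→6→5→9→2→10→7 push 4
max flow = 14; residual-reachable set from 1 gives S-side
cut edges (S→T): {(1,4), (3,0), (6,5)} total cap 14

Min-cut arcs: {(1,4), (3,0), (6,5)} (total capacity 14)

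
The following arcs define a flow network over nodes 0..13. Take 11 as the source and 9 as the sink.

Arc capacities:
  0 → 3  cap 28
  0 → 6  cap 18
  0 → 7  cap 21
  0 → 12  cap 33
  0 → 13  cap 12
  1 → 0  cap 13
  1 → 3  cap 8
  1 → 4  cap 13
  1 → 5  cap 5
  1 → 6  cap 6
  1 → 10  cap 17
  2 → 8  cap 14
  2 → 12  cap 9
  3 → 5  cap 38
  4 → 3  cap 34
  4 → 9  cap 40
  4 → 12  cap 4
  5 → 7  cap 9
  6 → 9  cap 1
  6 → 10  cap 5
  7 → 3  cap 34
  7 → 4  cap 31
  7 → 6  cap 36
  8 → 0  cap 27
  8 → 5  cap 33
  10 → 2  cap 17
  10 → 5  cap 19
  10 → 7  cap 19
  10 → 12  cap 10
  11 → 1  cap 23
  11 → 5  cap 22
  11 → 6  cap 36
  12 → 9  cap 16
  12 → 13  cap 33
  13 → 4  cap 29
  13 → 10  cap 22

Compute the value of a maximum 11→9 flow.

Maximum flow value: 38

augment #1: 11→6→9 bottleneck 1, total now 1
augment #2: 11→1→4→9 bottleneck 13, total now 14
augment #3: 11→1→0→12→9 bottleneck 10, total now 24
augment #4: 11→5→7→4→9 bottleneck 9, total now 33
augment #5: 11→6→10→12→9 bottleneck 5, total now 38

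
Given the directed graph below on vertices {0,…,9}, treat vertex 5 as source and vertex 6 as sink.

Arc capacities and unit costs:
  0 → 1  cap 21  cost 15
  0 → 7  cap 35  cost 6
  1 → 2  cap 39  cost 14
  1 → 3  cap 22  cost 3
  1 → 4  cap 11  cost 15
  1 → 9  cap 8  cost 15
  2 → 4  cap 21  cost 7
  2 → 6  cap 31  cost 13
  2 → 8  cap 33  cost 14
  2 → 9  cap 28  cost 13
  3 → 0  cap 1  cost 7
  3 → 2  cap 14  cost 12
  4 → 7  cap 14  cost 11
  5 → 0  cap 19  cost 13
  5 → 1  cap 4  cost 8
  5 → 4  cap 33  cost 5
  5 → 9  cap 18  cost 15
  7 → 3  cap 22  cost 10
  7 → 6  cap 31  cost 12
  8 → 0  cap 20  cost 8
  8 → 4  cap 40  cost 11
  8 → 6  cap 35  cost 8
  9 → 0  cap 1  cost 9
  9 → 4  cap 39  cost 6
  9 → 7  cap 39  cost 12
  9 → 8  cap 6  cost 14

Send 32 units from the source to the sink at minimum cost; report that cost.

Minimum cost for 32 units: 954

shortest-cost path #1: 5→4→7→6 push 14 @ unit cost 28 (adds 392)
shortest-cost path #2: 5→0→7→6 push 17 @ unit cost 31 (adds 527)
shortest-cost path #3: 5→1→2→6 push 1 @ unit cost 35 (adds 35)
total cost = 954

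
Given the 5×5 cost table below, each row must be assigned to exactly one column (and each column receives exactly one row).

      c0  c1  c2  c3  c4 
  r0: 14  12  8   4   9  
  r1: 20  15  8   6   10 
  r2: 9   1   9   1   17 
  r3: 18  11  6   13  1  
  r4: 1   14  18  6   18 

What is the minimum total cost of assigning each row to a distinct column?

optimal assignment: row0→col3 (cost 4), row1→col2 (cost 8), row2→col1 (cost 1), row3→col4 (cost 1), row4→col0 (cost 1)
total = 4 + 8 + 1 + 1 + 1 = 15

Minimum assignment cost: 15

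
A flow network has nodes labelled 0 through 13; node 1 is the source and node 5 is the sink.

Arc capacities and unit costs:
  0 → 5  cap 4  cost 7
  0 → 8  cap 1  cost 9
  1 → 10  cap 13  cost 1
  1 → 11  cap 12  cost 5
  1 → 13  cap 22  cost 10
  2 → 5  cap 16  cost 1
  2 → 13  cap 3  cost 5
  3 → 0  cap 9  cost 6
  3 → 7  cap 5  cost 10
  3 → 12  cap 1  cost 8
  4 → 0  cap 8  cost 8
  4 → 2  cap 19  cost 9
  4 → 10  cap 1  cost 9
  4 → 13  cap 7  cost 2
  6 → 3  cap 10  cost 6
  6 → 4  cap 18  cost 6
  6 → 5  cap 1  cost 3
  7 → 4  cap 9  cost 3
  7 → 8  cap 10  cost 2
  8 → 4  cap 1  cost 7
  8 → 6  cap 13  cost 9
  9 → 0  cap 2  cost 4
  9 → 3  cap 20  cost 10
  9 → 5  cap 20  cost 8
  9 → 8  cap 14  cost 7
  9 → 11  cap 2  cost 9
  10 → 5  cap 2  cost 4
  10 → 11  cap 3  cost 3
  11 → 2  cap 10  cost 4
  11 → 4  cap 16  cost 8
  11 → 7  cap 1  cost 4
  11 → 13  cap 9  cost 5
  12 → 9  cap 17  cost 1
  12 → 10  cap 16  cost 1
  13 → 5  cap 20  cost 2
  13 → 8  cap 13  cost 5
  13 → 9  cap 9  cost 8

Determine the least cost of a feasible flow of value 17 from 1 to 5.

shortest-cost path #1: 1→10→5 push 2 @ unit cost 5 (adds 10)
shortest-cost path #2: 1→10→11→2→5 push 3 @ unit cost 9 (adds 27)
shortest-cost path #3: 1→11→2→5 push 7 @ unit cost 10 (adds 70)
shortest-cost path #4: 1→13→5 push 5 @ unit cost 12 (adds 60)
total cost = 167

Minimum cost for 17 units: 167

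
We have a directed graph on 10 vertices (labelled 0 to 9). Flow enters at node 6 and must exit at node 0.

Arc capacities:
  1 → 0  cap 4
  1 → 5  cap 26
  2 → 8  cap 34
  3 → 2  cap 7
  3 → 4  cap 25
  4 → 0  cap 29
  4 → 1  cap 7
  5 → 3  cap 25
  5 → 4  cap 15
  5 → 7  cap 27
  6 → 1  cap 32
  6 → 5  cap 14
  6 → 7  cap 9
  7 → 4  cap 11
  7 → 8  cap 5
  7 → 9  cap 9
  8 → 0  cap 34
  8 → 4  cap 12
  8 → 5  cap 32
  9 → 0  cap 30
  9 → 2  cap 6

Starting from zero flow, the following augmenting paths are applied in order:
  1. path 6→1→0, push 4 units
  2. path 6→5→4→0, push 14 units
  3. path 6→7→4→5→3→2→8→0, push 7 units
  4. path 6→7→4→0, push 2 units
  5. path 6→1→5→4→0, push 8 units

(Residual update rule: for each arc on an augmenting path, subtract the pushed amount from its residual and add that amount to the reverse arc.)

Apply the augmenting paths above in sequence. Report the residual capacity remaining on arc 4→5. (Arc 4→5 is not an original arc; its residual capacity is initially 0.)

Residual capacity of (4,5): 15

after path 1 (6→1→0, push 4): res(4,5)=0
after path 2 (6→5→4→0, push 14): res(4,5)=14
after path 3 (6→7→4→5→3→2→8→0, push 7): res(4,5)=7
after path 4 (6→7→4→0, push 2): res(4,5)=7
after path 5 (6→1→5→4→0, push 8): res(4,5)=15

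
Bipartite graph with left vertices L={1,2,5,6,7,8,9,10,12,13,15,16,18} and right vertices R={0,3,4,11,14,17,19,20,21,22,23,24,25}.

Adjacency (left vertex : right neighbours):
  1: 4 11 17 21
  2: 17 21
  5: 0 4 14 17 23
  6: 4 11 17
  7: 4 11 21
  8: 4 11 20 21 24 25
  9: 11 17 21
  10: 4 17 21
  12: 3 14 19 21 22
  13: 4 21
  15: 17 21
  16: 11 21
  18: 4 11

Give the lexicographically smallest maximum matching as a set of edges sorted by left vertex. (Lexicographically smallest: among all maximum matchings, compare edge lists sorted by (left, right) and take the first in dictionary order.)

Lex-smallest maximum matching: {(1,4), (2,17), (5,0), (6,11), (7,21), (8,20), (12,3)}

|M| = 7 (so the lex-smallest maximum matching has 7 edges)
process left vertices in ascending order; for each, take the smallest-labelled available neighbour that still permits 7 edges overall, or leave it unmatched if none does
lex-smallest matching: {1-4, 2-17, 5-0, 6-11, 7-21, 8-20, 12-3}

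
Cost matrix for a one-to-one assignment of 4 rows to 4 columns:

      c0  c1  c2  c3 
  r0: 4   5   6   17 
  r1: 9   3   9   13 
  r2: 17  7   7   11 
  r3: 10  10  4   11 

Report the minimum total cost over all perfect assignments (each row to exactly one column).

Minimum assignment cost: 22

optimal assignment: row0→col0 (cost 4), row1→col1 (cost 3), row2→col3 (cost 11), row3→col2 (cost 4)
total = 4 + 3 + 11 + 4 = 22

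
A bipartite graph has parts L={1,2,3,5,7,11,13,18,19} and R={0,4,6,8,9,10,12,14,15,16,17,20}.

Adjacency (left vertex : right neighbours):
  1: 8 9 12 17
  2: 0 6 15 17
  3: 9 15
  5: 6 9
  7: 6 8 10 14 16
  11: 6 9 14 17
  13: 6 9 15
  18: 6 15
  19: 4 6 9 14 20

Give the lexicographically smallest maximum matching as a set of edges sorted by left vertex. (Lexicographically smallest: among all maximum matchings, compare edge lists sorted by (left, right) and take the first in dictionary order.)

|M| = 8 (so the lex-smallest maximum matching has 8 edges)
process left vertices in ascending order; for each, take the smallest-labelled available neighbour that still permits 8 edges overall, or leave it unmatched if none does
lex-smallest matching: {1-8, 2-0, 3-9, 5-6, 7-10, 11-14, 13-15, 19-4}

Lex-smallest maximum matching: {(1,8), (2,0), (3,9), (5,6), (7,10), (11,14), (13,15), (19,4)}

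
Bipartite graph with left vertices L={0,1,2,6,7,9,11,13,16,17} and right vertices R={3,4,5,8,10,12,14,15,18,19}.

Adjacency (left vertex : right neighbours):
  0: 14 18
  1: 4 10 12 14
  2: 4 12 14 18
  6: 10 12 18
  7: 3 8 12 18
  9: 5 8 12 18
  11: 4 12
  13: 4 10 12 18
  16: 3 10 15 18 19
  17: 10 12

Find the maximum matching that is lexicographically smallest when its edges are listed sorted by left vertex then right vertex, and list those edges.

|M| = 8 (so the lex-smallest maximum matching has 8 edges)
process left vertices in ascending order; for each, take the smallest-labelled available neighbour that still permits 8 edges overall, or leave it unmatched if none does
lex-smallest matching: {0-14, 1-4, 2-12, 6-10, 7-3, 9-5, 13-18, 16-15}

Lex-smallest maximum matching: {(0,14), (1,4), (2,12), (6,10), (7,3), (9,5), (13,18), (16,15)}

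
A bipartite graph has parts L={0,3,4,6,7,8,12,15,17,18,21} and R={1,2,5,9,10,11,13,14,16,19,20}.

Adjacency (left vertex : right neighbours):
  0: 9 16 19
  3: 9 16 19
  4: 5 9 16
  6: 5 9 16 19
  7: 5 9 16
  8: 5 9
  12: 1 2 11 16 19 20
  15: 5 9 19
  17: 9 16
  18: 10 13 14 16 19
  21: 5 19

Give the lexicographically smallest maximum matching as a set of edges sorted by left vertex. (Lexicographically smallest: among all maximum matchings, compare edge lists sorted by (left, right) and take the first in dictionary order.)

Lex-smallest maximum matching: {(0,9), (3,16), (4,5), (6,19), (12,1), (18,10)}

|M| = 6 (so the lex-smallest maximum matching has 6 edges)
process left vertices in ascending order; for each, take the smallest-labelled available neighbour that still permits 6 edges overall, or leave it unmatched if none does
lex-smallest matching: {0-9, 3-16, 4-5, 6-19, 12-1, 18-10}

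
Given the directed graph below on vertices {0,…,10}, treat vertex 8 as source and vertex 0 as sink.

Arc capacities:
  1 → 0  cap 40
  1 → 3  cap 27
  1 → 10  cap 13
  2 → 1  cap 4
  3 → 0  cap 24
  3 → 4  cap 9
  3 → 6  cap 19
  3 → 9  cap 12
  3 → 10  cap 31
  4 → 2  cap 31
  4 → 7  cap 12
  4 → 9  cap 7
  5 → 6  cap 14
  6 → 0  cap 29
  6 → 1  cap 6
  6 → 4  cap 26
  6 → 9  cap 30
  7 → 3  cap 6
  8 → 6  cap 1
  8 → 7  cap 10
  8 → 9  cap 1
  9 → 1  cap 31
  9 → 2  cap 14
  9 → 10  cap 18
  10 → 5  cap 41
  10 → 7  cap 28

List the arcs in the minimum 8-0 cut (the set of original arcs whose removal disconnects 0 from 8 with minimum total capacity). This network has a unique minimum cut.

Min-cut arcs: {(7,3), (8,6), (8,9)} (total capacity 8)

augment #1: 8→6→0 push 1
augment #2: 8→7→3→0 push 6
augment #3: 8→9→1→0 push 1
max flow = 8; residual-reachable set from 8 gives S-side
cut edges (S→T): {(7,3), (8,6), (8,9)} total cap 8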